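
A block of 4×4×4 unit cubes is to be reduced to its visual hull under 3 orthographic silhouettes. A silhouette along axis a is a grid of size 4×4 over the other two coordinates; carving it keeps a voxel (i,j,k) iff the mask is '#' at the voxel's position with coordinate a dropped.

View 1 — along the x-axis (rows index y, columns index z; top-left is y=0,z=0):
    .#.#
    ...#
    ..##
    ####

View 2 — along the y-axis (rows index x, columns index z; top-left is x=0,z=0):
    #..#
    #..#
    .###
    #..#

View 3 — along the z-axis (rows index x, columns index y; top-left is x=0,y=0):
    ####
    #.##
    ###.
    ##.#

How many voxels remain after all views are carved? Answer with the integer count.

before carving: 64 voxels (4×4×4)
step 1: project along x, AND mask (9/16) → |grid| = 36
step 2: project along y, AND mask (9/16) → |grid| = 23
step 3: project along z, AND mask (13/16) → |grid| = 18

18 voxels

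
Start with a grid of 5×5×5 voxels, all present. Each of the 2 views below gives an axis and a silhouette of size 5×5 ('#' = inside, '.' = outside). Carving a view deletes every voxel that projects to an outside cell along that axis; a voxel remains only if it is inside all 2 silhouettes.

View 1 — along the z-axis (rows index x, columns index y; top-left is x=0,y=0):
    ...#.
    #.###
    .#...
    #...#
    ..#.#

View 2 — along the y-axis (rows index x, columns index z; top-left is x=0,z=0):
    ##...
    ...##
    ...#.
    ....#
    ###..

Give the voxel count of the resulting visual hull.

full grid |V| = 125
  1. axis=2 (XY plane), |mask|=10  ⇒  voxels=50
  2. axis=1 (XZ plane), |mask|=9  ⇒  voxels=19

19 voxels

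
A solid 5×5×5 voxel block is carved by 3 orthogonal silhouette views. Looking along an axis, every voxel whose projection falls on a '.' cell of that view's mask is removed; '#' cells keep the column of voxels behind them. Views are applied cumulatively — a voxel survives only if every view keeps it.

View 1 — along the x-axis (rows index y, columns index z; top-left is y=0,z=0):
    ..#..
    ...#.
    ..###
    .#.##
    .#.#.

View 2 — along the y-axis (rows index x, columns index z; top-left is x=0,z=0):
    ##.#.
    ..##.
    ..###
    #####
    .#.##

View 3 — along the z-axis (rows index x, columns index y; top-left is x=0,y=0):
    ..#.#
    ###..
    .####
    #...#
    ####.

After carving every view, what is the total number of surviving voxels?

full grid |V| = 125
V1 x: intersect with YZ mask (10 set) -- 50 left
V2 y: intersect with XZ mask (16 set) -- 38 left
V3 z: intersect with XY mask (15 set) -- 23 left

voxel count = 23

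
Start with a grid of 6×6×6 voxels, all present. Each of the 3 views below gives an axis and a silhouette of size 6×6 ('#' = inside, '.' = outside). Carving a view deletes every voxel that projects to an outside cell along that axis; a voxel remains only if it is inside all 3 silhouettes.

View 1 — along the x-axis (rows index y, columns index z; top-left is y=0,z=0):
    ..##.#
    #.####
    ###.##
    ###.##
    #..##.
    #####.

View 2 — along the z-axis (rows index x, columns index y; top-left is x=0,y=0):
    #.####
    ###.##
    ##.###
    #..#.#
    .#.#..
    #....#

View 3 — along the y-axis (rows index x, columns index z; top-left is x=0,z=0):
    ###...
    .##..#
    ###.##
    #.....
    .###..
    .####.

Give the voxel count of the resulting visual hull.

before carving: 216 voxels (6×6×6)
  1. axis=0 (YZ plane), |mask|=26  ⇒  voxels=156
  2. axis=2 (XY plane), |mask|=22  ⇒  voxels=94
  3. axis=1 (XZ plane), |mask|=19  ⇒  voxels=49

|visual hull| = 49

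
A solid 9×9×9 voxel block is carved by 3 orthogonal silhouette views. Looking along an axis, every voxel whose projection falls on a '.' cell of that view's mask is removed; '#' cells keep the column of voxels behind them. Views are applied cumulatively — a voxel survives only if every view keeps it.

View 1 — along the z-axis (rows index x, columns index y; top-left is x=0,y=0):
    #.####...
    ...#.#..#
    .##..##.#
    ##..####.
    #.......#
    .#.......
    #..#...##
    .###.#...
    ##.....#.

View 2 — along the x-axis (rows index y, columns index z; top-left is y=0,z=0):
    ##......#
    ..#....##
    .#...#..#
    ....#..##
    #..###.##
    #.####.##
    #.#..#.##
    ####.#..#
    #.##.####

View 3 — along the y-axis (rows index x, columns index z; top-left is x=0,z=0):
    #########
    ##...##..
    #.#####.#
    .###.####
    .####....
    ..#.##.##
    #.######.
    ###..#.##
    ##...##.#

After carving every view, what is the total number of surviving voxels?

before carving: 729 voxels (9×9×9)
step 1: project along z, AND mask (33/81) → |grid| = 297
step 2: project along x, AND mask (43/81) → |grid| = 154
step 3: project along y, AND mask (54/81) → |grid| = 110

remaining voxels: 110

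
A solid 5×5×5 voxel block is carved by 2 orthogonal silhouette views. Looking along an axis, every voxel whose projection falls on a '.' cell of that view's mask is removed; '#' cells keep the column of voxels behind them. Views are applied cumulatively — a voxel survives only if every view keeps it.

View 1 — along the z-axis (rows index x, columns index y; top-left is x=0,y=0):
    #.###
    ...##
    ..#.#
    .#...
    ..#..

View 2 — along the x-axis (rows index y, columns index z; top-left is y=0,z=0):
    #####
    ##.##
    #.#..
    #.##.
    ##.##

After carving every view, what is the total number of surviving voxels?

voxel count = 33

start: 5×5×5 = 125 voxels
after view 1 [z-axis, 10 of 25 cells solid] → remaining = 50
after view 2 [x-axis, 18 of 25 cells solid] → remaining = 33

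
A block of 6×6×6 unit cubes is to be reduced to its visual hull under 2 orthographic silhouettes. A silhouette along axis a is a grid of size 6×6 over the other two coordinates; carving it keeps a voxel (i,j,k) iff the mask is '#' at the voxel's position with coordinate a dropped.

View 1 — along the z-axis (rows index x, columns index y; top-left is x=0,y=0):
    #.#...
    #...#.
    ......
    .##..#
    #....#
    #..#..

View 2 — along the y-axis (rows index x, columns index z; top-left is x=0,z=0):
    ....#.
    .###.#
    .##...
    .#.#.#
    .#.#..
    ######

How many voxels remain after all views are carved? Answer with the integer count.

initial block: 6^3 = 216
carve view 1 (along z, XY-mask fill 11/36): 66 voxels remain
carve view 2 (along y, XZ-mask fill 18/36): 35 voxels remain

remaining voxels: 35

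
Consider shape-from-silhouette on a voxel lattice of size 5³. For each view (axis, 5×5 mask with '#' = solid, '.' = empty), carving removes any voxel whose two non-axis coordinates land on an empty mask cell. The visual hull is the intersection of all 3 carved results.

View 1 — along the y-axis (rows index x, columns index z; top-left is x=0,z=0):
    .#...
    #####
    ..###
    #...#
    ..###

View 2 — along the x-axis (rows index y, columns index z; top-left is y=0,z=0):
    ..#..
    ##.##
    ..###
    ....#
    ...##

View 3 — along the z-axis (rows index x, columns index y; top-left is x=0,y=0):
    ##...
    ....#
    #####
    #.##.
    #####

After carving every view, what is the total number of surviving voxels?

before carving: 125 voxels (5×5×5)
  1. axis=1 (XZ plane), |mask|=14  ⇒  voxels=70
  2. axis=0 (YZ plane), |mask|=11  ⇒  voxels=35
  3. axis=2 (XY plane), |mask|=16  ⇒  voxels=23

23 voxels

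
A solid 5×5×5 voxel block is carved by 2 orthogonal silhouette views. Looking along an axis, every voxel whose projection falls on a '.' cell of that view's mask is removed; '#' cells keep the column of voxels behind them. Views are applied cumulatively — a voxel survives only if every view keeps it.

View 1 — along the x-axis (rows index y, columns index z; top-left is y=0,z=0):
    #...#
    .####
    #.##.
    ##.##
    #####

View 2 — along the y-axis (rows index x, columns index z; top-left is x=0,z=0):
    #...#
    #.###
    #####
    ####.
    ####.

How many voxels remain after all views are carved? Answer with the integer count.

before carving: 125 voxels (5×5×5)
V1 x: intersect with YZ mask (18 set) -- 90 left
V2 y: intersect with XZ mask (19 set) -- 69 left

voxel count = 69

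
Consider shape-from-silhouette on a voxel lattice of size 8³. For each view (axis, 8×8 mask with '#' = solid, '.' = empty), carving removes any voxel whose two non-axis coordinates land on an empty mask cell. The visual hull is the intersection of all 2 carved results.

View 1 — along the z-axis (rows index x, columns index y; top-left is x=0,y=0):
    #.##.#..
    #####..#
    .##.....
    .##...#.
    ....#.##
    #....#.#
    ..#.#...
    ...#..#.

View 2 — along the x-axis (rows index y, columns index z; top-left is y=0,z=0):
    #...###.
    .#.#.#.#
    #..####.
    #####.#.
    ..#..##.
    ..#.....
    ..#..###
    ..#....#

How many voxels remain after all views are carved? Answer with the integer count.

96 voxels

initial block: 8^3 = 512
  1. axis=2 (XY plane), |mask|=25  ⇒  voxels=200
  2. axis=0 (YZ plane), |mask|=29  ⇒  voxels=96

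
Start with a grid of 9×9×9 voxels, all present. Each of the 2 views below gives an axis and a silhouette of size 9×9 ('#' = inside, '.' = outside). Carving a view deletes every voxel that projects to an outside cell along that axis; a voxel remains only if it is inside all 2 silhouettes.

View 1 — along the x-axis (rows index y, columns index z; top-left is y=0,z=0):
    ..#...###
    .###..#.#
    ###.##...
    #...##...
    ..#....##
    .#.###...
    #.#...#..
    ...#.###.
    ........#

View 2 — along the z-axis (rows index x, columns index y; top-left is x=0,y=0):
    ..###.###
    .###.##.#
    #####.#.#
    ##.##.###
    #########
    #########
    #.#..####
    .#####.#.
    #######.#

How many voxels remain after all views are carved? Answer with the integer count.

remaining voxels: 224

start: 9×9×9 = 729 voxels
V1 x: intersect with YZ mask (32 set) -- 288 left
V2 z: intersect with XY mask (64 set) -- 224 left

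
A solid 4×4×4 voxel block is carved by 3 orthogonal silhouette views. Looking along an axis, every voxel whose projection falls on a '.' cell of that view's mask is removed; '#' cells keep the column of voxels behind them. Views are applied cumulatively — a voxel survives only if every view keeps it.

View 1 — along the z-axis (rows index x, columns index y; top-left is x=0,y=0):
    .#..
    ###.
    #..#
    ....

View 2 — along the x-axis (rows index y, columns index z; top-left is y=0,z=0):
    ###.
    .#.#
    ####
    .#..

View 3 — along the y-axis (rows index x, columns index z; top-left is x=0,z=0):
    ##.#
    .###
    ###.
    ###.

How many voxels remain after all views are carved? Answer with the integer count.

remaining voxels: 13

before carving: 64 voxels (4×4×4)
  1. axis=2 (XY plane), |mask|=6  ⇒  voxels=24
  2. axis=0 (YZ plane), |mask|=10  ⇒  voxels=15
  3. axis=1 (XZ plane), |mask|=12  ⇒  voxels=13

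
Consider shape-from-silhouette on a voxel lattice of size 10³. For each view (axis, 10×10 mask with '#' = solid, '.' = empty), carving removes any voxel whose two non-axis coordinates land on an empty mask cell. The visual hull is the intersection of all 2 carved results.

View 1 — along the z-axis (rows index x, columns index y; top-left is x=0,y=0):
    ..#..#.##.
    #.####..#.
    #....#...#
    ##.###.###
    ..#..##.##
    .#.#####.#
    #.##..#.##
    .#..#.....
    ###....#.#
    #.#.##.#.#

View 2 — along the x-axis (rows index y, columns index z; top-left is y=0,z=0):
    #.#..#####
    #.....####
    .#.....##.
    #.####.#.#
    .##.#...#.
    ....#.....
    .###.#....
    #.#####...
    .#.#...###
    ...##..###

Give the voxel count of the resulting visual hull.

remaining voxels: 237

full grid |V| = 1000
carve view 1 (along z, XY-mask fill 52/100): 520 voxels remain
carve view 2 (along x, YZ-mask fill 47/100): 237 voxels remain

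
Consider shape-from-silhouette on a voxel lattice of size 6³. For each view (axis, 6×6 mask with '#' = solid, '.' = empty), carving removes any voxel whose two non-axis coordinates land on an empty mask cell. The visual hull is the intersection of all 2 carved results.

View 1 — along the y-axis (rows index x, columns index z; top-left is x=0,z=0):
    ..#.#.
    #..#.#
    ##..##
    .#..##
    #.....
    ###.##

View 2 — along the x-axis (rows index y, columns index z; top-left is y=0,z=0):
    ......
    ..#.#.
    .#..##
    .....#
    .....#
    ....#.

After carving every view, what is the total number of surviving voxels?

full grid |V| = 216
step 1: project along y, AND mask (18/36) → |grid| = 108
step 2: project along x, AND mask (8/36) → |grid| = 29

remaining voxels: 29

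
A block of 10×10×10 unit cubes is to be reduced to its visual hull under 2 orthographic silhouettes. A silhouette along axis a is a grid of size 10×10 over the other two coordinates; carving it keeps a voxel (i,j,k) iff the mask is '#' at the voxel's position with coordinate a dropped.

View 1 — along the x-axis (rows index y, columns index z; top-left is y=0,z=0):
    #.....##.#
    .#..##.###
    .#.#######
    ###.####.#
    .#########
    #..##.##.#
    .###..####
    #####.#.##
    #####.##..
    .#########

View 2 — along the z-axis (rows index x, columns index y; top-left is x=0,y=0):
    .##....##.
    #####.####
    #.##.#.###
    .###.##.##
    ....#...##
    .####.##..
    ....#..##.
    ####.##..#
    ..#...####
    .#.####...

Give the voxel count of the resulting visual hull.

remaining voxels: 414

start: 10×10×10 = 1000 voxels
step 1: project along x, AND mask (72/100) → |grid| = 720
step 2: project along z, AND mask (56/100) → |grid| = 414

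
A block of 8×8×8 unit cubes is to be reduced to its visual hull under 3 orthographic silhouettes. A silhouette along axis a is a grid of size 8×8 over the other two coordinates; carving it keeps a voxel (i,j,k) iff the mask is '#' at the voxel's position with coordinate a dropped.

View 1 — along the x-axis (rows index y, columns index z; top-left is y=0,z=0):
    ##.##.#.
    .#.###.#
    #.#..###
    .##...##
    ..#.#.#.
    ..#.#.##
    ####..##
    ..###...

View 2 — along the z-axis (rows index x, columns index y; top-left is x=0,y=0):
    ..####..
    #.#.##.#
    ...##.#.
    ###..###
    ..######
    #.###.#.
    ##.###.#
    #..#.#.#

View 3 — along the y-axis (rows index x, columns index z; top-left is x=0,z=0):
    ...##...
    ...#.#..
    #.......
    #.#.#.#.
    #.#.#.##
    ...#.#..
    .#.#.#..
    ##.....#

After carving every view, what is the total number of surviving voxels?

56 voxels

full grid |V| = 512
after view 1 [x-axis, 35 of 64 cells solid] → remaining = 280
after view 2 [z-axis, 39 of 64 cells solid] → remaining = 165
after view 3 [y-axis, 22 of 64 cells solid] → remaining = 56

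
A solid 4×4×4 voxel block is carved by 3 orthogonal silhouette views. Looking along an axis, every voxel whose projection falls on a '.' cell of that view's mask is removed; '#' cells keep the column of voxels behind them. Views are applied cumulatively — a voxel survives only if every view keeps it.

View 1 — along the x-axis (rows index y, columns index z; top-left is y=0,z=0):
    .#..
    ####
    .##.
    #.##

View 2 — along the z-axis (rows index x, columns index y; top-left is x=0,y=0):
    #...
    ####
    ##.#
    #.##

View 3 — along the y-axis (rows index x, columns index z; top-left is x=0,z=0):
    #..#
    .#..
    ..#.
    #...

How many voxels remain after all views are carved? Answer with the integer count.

start: 4×4×4 = 64 voxels
V1 x: intersect with YZ mask (10 set) -- 40 left
V2 z: intersect with XY mask (11 set) -- 25 left
V3 y: intersect with XZ mask (5 set) -- 6 left

voxel count = 6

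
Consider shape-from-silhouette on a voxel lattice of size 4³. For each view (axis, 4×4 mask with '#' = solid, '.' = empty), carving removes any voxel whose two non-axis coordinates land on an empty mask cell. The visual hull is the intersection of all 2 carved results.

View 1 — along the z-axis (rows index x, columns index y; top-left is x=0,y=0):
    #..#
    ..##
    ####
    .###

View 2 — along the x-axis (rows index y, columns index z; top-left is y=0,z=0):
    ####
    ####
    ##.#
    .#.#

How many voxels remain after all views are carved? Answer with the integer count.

remaining voxels: 33

initial block: 4^3 = 64
V1 z: intersect with XY mask (11 set) -- 44 left
V2 x: intersect with YZ mask (13 set) -- 33 left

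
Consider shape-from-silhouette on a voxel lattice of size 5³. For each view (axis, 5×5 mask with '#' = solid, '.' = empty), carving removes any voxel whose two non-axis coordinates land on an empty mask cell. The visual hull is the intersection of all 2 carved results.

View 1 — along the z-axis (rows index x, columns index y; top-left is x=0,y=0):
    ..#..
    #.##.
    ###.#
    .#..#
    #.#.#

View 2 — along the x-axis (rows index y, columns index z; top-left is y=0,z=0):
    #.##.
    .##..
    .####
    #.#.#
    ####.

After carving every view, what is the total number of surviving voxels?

44 voxels

start: 5×5×5 = 125 voxels
carve view 1 (along z, XY-mask fill 13/25): 65 voxels remain
carve view 2 (along x, YZ-mask fill 16/25): 44 voxels remain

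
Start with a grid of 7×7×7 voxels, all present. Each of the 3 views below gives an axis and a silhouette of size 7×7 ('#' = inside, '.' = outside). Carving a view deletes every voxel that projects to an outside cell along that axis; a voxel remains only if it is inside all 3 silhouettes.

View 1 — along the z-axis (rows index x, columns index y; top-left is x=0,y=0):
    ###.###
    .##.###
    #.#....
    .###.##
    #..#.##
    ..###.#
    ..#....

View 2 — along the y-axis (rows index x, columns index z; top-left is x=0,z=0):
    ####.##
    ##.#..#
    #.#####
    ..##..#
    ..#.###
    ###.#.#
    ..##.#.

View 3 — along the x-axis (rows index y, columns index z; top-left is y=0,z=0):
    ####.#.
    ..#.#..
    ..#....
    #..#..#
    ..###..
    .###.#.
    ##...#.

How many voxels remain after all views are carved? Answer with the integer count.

|visual hull| = 46

before carving: 343 voxels (7×7×7)
  1. axis=2 (XY plane), |mask|=27  ⇒  voxels=189
  2. axis=1 (XZ plane), |mask|=31  ⇒  voxels=122
  3. axis=0 (YZ plane), |mask|=21  ⇒  voxels=46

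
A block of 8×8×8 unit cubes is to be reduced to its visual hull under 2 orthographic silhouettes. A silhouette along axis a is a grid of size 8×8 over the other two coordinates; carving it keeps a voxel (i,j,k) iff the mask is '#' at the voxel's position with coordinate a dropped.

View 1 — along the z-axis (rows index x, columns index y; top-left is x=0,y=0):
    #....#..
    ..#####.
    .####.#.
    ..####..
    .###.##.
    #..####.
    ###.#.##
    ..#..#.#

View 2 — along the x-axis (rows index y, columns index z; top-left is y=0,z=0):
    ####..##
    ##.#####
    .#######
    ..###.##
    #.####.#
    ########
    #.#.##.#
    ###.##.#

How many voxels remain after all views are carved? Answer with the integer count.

remaining voxels: 221

start: 8×8×8 = 512 voxels
  1. axis=2 (XY plane), |mask|=35  ⇒  voxels=280
  2. axis=0 (YZ plane), |mask|=50  ⇒  voxels=221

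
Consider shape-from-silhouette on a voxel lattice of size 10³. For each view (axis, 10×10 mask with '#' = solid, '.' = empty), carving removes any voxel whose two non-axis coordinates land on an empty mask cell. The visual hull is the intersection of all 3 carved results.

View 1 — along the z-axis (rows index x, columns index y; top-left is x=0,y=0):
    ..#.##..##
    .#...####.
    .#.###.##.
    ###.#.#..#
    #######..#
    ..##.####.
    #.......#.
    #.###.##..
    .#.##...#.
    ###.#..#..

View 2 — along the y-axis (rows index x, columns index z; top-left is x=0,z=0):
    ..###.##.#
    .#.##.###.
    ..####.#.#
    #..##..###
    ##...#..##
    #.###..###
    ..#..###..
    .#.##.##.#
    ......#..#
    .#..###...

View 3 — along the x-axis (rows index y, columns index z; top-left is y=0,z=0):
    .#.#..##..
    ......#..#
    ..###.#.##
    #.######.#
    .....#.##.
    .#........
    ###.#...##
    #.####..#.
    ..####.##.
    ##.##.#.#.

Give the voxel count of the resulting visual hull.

full grid |V| = 1000
V1 z: intersect with XY mask (53 set) -- 530 left
V2 y: intersect with XZ mask (52 set) -- 286 left
V3 x: intersect with YZ mask (48 set) -- 139 left

remaining voxels: 139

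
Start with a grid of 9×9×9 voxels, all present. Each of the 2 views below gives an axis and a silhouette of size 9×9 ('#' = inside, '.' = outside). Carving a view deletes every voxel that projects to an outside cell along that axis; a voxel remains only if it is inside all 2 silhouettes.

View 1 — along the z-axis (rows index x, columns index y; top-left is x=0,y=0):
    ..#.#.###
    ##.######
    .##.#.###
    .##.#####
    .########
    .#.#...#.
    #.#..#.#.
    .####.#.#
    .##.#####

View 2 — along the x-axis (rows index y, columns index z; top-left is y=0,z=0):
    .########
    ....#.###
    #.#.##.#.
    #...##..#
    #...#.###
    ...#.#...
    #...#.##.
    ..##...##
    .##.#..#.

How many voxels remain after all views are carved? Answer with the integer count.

full grid |V| = 729
  1. axis=2 (XY plane), |mask|=54  ⇒  voxels=486
  2. axis=0 (YZ plane), |mask|=40  ⇒  voxels=228

228 voxels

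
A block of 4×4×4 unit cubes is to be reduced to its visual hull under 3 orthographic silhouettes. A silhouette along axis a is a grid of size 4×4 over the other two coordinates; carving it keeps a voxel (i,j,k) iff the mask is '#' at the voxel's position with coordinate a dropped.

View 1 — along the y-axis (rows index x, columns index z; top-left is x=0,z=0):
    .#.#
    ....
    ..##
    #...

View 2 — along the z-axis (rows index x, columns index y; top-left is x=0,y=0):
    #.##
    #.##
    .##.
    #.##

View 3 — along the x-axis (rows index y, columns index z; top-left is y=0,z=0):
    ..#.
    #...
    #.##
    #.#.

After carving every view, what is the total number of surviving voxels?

remaining voxels: 5

before carving: 64 voxels (4×4×4)
carve view 1 (along y, XZ-mask fill 5/16): 20 voxels remain
carve view 2 (along z, XY-mask fill 11/16): 13 voxels remain
carve view 3 (along x, YZ-mask fill 7/16): 5 voxels remain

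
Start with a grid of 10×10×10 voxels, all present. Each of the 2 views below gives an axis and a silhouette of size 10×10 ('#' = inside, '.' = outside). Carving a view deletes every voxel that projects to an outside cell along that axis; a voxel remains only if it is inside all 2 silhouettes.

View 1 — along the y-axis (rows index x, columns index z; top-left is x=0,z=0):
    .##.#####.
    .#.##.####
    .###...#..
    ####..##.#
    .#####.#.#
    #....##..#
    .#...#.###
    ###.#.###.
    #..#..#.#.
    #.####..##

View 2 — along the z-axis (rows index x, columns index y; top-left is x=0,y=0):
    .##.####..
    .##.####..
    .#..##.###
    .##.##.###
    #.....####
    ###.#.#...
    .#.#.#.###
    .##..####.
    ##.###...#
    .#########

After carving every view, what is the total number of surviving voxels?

371 voxels

initial block: 10^3 = 1000
[1] y-view keeps 59 columns → grid now 590
[2] z-view keeps 62 columns → grid now 371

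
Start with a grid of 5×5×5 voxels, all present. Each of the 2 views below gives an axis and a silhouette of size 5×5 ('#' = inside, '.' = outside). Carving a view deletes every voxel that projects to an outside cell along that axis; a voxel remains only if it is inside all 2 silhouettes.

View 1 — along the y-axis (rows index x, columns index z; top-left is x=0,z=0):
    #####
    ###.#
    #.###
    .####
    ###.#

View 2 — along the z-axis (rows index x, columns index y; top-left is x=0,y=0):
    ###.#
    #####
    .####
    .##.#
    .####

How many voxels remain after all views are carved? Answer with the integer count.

before carving: 125 voxels (5×5×5)
step 1: project along y, AND mask (21/25) → |grid| = 105
step 2: project along z, AND mask (20/25) → |grid| = 84

|visual hull| = 84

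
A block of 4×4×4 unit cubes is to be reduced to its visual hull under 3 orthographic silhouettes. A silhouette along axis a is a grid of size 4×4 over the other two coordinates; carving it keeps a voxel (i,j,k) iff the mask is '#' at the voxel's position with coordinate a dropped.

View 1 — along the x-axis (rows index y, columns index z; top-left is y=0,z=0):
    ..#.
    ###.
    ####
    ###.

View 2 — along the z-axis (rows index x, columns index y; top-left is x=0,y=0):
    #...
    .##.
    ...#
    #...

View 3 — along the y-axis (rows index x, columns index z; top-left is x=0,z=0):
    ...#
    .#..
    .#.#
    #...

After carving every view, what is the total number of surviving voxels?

3 voxels

start: 4×4×4 = 64 voxels
[1] x-view keeps 11 columns → grid now 44
[2] z-view keeps 5 columns → grid now 12
[3] y-view keeps 5 columns → grid now 3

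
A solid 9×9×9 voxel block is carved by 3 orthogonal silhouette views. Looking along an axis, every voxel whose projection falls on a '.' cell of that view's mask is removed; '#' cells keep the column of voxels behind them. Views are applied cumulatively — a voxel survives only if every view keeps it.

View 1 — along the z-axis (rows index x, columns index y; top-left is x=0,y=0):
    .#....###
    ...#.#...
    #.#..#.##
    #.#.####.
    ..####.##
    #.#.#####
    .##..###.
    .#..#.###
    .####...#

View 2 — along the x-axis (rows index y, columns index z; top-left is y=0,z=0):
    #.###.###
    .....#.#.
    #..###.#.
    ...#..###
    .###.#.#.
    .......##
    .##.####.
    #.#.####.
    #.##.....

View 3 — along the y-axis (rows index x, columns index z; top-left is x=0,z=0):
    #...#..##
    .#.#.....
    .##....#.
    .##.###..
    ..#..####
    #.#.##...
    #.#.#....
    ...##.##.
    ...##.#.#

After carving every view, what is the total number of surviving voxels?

full grid |V| = 729
V1 z: intersect with XY mask (45 set) -- 405 left
V2 x: intersect with YZ mask (40 set) -- 198 left
V3 y: intersect with XZ mask (34 set) -- 88 left

|visual hull| = 88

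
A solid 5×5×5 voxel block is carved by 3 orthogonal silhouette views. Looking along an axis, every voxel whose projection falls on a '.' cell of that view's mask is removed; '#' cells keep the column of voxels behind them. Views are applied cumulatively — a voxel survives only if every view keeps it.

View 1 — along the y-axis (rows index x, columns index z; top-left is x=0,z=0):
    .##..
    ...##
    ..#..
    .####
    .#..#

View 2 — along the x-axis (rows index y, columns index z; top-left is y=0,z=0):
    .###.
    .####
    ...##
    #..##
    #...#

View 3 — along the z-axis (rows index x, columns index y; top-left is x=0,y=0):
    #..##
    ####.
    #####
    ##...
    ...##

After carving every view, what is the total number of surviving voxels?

start: 5×5×5 = 125 voxels
V1 y: intersect with XZ mask (11 set) -- 55 left
V2 x: intersect with YZ mask (14 set) -- 32 left
V3 z: intersect with XY mask (16 set) -- 20 left

|visual hull| = 20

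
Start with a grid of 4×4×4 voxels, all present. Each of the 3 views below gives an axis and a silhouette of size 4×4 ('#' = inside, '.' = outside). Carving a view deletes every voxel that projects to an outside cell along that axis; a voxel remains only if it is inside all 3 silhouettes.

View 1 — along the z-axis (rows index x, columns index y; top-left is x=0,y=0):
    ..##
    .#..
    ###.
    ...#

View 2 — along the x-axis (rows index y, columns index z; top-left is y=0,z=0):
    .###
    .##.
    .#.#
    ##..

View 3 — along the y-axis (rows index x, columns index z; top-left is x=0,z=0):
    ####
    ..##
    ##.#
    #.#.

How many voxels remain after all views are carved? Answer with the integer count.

full grid |V| = 64
step 1: project along z, AND mask (7/16) → |grid| = 28
step 2: project along x, AND mask (9/16) → |grid| = 15
step 3: project along y, AND mask (11/16) → |grid| = 11

voxel count = 11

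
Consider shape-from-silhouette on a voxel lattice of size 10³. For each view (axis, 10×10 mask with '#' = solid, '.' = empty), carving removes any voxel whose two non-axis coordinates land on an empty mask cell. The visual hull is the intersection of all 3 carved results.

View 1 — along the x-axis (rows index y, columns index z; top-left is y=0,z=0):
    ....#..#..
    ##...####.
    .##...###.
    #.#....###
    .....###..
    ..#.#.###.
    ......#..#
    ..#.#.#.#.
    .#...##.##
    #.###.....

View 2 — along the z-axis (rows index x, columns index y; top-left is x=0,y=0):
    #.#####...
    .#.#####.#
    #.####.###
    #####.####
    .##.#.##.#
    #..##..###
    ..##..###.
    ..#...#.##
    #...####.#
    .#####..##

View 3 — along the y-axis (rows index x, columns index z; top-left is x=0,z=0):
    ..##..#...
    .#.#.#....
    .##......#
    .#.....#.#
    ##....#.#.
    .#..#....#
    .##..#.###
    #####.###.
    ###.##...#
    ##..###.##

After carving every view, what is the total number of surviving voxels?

110 voxels

start: 10×10×10 = 1000 voxels
step 1: project along x, AND mask (41/100) → |grid| = 410
step 2: project along z, AND mask (64/100) → |grid| = 257
step 3: project along y, AND mask (46/100) → |grid| = 110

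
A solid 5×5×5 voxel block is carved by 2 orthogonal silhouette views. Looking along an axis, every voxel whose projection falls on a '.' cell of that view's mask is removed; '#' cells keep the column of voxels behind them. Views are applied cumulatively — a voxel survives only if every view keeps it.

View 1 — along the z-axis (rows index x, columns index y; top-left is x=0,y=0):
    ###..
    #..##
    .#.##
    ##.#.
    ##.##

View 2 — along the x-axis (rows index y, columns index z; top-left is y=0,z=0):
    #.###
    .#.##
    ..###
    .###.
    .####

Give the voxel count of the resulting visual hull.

55 voxels

start: 5×5×5 = 125 voxels
step 1: project along z, AND mask (16/25) → |grid| = 80
step 2: project along x, AND mask (17/25) → |grid| = 55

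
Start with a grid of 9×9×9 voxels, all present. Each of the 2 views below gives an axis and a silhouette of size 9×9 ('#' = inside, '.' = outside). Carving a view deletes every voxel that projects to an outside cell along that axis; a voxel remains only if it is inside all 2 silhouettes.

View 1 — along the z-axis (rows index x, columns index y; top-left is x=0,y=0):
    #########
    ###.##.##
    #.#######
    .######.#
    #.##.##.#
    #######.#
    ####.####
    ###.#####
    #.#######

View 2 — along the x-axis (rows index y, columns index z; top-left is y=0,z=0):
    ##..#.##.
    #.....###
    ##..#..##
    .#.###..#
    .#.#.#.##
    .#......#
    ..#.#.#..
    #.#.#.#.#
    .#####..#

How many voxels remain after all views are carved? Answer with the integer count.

remaining voxels: 305

before carving: 729 voxels (9×9×9)
  1. axis=2 (XY plane), |mask|=69  ⇒  voxels=621
  2. axis=0 (YZ plane), |mask|=40  ⇒  voxels=305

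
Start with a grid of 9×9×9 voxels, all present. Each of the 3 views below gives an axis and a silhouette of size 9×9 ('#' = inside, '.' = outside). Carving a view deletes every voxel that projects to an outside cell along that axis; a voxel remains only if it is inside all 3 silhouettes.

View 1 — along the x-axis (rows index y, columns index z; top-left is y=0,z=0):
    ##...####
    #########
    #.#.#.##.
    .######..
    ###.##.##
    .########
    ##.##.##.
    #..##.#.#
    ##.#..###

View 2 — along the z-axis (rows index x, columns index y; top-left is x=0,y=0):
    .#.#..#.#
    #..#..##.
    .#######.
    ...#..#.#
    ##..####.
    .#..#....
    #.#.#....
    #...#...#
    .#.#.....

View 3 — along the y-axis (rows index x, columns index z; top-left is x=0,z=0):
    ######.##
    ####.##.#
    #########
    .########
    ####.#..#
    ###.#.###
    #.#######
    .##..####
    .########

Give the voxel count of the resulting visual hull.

voxel count = 186

initial block: 9^3 = 729
carve view 1 (along x, YZ-mask fill 58/81): 522 voxels remain
carve view 2 (along z, XY-mask fill 34/81): 223 voxels remain
carve view 3 (along y, XZ-mask fill 67/81): 186 voxels remain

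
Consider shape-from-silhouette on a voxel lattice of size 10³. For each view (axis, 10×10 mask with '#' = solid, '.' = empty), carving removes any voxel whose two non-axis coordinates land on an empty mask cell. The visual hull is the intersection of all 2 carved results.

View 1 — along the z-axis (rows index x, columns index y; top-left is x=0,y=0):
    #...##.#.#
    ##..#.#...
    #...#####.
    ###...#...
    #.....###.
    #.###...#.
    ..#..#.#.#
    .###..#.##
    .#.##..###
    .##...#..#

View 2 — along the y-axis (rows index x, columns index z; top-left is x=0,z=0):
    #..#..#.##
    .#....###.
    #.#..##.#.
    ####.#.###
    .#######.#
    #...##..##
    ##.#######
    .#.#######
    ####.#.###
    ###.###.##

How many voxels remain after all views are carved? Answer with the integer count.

324 voxels

initial block: 10^3 = 1000
V1 z: intersect with XY mask (48 set) -- 480 left
V2 y: intersect with XZ mask (68 set) -- 324 left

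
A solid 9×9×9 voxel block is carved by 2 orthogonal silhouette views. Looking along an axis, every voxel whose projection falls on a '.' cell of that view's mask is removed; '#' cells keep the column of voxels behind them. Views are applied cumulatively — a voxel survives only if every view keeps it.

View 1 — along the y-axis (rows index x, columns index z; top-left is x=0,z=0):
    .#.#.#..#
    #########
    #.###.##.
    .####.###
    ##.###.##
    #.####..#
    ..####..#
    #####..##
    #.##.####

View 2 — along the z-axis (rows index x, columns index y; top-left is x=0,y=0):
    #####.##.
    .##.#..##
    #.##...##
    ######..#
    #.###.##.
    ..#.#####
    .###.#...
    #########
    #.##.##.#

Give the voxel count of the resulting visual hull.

|visual hull| = 355

before carving: 729 voxels (9×9×9)
[1] y-view keeps 58 columns → grid now 522
[2] z-view keeps 55 columns → grid now 355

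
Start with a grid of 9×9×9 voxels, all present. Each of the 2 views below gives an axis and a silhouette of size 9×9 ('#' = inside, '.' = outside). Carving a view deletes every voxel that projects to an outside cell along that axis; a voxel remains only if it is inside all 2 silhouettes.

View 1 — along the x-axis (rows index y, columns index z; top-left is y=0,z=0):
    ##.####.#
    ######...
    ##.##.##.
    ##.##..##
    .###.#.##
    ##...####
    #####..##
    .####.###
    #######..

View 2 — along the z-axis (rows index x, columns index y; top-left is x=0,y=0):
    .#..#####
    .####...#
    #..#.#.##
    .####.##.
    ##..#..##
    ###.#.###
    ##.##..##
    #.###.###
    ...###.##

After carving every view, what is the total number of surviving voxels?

before carving: 729 voxels (9×9×9)
carve view 1 (along x, YZ-mask fill 58/81): 522 voxels remain
carve view 2 (along z, XY-mask fill 52/81): 337 voxels remain

voxel count = 337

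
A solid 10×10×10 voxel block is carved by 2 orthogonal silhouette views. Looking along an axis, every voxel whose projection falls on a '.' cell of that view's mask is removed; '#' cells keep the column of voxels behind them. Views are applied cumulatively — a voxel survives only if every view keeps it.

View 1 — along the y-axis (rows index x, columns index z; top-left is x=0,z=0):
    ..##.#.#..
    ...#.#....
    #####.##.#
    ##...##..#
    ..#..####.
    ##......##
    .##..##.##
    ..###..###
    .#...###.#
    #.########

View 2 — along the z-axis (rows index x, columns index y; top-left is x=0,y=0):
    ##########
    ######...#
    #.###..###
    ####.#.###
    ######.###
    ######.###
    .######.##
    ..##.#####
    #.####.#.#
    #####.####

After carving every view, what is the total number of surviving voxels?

start: 10×10×10 = 1000 voxels
[1] y-view keeps 54 columns → grid now 540
[2] z-view keeps 81 columns → grid now 437

|visual hull| = 437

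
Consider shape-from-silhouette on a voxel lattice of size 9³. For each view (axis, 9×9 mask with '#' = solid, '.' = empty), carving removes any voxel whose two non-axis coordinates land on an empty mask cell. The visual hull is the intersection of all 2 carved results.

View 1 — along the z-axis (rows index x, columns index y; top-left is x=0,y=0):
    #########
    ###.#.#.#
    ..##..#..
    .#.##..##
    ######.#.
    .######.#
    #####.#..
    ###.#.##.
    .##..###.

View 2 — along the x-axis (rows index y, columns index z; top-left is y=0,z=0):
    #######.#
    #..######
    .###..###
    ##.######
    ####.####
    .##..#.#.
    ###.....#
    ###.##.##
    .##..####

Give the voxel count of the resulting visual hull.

remaining voxels: 351

initial block: 9^3 = 729
carve view 1 (along z, XY-mask fill 54/81): 486 voxels remain
carve view 2 (along x, YZ-mask fill 58/81): 351 voxels remain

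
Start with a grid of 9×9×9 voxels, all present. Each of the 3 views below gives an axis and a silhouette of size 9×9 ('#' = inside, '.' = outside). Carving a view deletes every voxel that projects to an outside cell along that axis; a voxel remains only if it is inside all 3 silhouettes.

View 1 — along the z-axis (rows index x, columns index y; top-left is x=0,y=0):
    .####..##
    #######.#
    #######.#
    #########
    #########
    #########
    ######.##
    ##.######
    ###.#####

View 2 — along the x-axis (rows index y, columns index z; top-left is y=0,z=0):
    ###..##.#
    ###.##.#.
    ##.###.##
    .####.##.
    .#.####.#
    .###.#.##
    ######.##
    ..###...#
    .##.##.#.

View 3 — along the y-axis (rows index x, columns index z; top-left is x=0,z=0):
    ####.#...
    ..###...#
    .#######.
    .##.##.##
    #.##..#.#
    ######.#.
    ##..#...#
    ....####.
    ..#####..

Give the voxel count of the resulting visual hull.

261 voxels

full grid |V| = 729
after view 1 [z-axis, 73 of 81 cells solid] → remaining = 657
after view 2 [x-axis, 54 of 81 cells solid] → remaining = 437
after view 3 [y-axis, 47 of 81 cells solid] → remaining = 261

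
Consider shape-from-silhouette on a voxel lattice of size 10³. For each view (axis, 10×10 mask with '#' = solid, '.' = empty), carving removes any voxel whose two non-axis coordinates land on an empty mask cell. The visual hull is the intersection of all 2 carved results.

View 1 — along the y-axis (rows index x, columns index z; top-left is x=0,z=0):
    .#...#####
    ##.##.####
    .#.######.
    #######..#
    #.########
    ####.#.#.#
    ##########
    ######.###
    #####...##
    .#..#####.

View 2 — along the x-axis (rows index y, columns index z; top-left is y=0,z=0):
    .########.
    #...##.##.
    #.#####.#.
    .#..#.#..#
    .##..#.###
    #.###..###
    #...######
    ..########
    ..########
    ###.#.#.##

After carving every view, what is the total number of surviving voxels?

start: 10×10×10 = 1000 voxels
step 1: project along y, AND mask (77/100) → |grid| = 770
step 2: project along x, AND mask (67/100) → |grid| = 514

|visual hull| = 514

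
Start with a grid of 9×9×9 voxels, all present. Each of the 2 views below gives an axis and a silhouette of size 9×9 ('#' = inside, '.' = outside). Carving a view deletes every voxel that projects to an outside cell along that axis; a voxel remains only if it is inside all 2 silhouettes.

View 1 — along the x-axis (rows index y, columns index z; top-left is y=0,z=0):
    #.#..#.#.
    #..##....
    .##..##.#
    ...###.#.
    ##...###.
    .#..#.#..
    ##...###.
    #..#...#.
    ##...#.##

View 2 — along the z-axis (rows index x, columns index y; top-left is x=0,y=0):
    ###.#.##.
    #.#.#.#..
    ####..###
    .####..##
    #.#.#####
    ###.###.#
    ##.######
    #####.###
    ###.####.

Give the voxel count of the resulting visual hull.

full grid |V| = 729
carve view 1 (along x, YZ-mask fill 37/81): 333 voxels remain
carve view 2 (along z, XY-mask fill 60/81): 252 voxels remain

252 voxels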